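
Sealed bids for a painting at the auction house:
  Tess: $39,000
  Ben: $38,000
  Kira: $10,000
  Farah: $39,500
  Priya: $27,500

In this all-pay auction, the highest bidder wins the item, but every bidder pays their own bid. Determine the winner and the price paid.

Bids ranked: 39,500 (Farah) > 39,000 (Tess) > 38,000 (Ben) > 27,500 (Priya) > 10,000 (Kira)
Farah is highest and takes the item; every bidder forfeits their bid.

Farah pays $39,500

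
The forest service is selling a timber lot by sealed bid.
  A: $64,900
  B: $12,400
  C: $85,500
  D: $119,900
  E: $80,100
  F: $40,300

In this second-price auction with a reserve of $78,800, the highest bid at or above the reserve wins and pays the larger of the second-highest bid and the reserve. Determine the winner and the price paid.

Bids ranked: 119,900 (D) > 85,500 (C) > 80,100 (E) > 64,900 (A) > 40,300 (F) > 12,400 (B)
D has the top bid at or above the reserve ($119,900).
max(second-highest $85,500, reserve $78,800) = $85,500; the reserve does not bind.

D pays $85,500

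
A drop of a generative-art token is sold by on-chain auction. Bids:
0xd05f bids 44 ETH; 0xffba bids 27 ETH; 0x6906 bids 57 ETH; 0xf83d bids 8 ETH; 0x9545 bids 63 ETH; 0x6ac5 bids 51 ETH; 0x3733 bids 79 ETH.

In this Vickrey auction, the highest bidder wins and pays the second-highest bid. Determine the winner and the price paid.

Vickrey auction: the highest bidder wins and pays the second-highest bid.
Bids in order: 79 (0x3733) > 63 (0x9545) > 57 (0x6906) > 51 (0x6ac5) > 44 (0xd05f) > 27 (0xffba) > …
0x3733 wins with the highest bid; price is set by the runner-up at 63 ETH.

0x3733 pays 63 ETH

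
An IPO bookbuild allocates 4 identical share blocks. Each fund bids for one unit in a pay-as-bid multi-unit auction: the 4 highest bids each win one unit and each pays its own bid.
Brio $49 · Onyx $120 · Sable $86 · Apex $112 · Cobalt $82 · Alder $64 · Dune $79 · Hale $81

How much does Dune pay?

Dune pays $0

Sorting: 120 (Onyx), 112 (Apex), 86 (Sable), 82 (Cobalt), 81 (Hale), 79 (Dune), …
Winners (4 units): Onyx, Apex, Sable, Cobalt.
Dune does not win → $0.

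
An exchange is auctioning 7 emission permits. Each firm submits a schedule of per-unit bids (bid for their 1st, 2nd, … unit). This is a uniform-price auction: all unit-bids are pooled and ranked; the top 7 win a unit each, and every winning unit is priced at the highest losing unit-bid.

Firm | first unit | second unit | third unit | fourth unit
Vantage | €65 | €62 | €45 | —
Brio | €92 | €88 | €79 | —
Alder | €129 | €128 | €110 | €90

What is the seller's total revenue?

Merging the schedules and taking the best 7: 129 (Alder-1), 128 (Alder-2), 110 (Alder-3), 92 (Brio-1), 90 (Alder-4), 88 (Brio-2), 79 (Brio-3)
The (k+1)-th unit-bid is €65.
Allocation: Alder 4, Brio 3. Every unit priced at €65.
Revenue = 7 × 65 = €455.

Total revenue: €455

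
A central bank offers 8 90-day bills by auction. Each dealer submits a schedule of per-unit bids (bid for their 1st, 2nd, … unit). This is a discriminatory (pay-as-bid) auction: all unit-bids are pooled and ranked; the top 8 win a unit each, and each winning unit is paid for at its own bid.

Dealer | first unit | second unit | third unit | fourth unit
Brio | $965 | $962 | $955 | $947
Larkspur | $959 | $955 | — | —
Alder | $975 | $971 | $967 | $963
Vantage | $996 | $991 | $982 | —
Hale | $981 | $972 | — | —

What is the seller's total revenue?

Total revenue: $7,835

Pooled unit-bids ranked (top 8): 996 (Vantage-1), 991 (Vantage-2), 982 (Vantage-3), 981 (Hale-1), 975 (Alder-1), 972 (Hale-2), 971 (Alder-2), 967 (Alder-3)
Next rejected bid: $965 (not a price — pay-as-bid).
Each winning unit pays its own bid.
Revenue = 996 + 991 + 982 + 981 + 975 + 972 + 971 + 967 = $7,835.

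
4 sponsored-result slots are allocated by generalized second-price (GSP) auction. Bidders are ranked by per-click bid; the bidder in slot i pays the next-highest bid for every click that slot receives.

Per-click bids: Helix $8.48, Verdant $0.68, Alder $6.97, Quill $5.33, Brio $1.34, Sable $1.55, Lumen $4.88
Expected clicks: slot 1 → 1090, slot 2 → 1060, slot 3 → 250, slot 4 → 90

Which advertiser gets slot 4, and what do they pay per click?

Ranked by bid: $8.48 (Helix) > $6.97 (Alder) > $5.33 (Quill) > $4.88 (Lumen) > $1.55 (Sable) > …
Slot 4 goes to the fourth-ranked bidder, Lumen, who pays the next bid down: $1.55/click.

Lumen; $1.55 per click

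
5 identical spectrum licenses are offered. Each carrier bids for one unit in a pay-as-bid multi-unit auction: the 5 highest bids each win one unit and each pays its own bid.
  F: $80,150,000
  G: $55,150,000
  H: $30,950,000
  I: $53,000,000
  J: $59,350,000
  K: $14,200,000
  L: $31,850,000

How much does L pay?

L pays $31,850,000

Bids ranked high→low: 80,150,000 (F), 59,350,000 (J), 55,150,000 (G), 53,000,000 (I), 31,850,000 (L), 30,950,000 (H), 14,200,000 (K)
The 5 highest are F, J, G, I, L.
L wins → own bid $31,850,000.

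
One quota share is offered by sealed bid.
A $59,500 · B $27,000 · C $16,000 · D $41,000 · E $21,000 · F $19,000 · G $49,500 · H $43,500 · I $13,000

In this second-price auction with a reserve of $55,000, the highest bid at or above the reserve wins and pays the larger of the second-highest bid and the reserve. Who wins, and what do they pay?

Rule: the highest bid at or above the reserve wins and pays the larger of the second-highest bid and the reserve.
Bids in order: 59,500 (A) > 49,500 (G) > 43,500 (H) > 41,000 (D) > 27,000 (B) > 21,000 (E) > …
A has the top bid at or above the reserve ($59,500).
Second-highest bid $49,500 is below the reserve $55,000, so the reserve binds → payment $55,000.

A pays $55,000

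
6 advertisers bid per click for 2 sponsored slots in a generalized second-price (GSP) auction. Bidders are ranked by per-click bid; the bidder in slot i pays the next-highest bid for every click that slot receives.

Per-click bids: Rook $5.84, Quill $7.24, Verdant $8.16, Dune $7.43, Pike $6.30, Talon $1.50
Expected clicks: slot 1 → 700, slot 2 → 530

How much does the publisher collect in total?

Total revenue: $9038.20

Per-click bids in order: $8.16 (Verdant) > $7.43 (Dune) > $7.24 (Quill) > …
Slot 1: Verdant pays $7.43 × 700 = $5201.00
Slot 2: Dune pays $7.24 × 530 = $3837.20
Total = $9038.20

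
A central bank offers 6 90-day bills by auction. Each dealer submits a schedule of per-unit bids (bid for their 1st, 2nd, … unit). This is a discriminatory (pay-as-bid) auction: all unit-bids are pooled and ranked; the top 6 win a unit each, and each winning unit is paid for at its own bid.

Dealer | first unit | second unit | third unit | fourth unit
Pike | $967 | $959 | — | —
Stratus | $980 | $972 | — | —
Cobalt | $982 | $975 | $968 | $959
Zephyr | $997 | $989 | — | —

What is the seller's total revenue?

Total revenue: $5,895

Pooled unit-bids ranked (top 6): 997 (Zephyr-1), 989 (Zephyr-2), 982 (Cobalt-1), 980 (Stratus-1), 975 (Cobalt-2), 972 (Stratus-2)
Next rejected bid: $968 (not a price — pay-as-bid).
Each winning unit pays its own bid.
Revenue = 997 + 989 + 982 + 980 + 975 + 972 = $5,895.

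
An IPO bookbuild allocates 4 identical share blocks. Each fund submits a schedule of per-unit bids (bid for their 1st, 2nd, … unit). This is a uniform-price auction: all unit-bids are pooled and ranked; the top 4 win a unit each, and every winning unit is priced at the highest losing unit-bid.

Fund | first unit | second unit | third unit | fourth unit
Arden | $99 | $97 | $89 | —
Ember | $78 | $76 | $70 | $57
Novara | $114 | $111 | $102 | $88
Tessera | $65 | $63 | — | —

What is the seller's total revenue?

All unit-bids, highest first — top 4: 114 (Novara-1), 111 (Novara-2), 102 (Novara-3), 99 (Arden-1)
The (k+1)-th unit-bid is $97.
Allocation: Arden 1, Novara 3. Every unit priced at $97.
Revenue = 4 × 97 = $388.

Total revenue: $388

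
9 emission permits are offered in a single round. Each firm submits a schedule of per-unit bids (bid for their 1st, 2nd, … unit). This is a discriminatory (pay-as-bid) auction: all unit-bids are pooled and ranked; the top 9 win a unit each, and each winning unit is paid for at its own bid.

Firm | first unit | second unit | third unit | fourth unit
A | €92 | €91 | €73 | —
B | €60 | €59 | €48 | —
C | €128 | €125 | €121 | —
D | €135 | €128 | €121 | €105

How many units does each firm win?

A 2, C 3, D 4

All unit-bids, highest first — top 9: 135 (D-1), 128 (C-1), 128 (D-2), 125 (C-2), 121 (C-3), 121 (D-3), 105 (D-4), 92 (A-1), 91 (A-2)
Next rejected bid: €73 (not a price — pay-as-bid).
Allocation: A 2, C 3, D 4.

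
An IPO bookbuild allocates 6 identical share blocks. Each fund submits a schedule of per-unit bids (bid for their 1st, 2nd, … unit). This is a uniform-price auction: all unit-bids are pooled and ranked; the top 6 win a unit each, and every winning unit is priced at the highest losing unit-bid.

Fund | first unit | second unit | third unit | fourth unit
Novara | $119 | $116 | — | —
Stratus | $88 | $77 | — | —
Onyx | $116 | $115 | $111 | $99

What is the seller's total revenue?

Total revenue: $528

All unit-bids, highest first — top 6: 119 (Novara-1), 116 (Novara-2), 116 (Onyx-1), 115 (Onyx-2), 111 (Onyx-3), 99 (Onyx-4)
Highest rejected unit-bid = $88.
Allocation: Novara 2, Onyx 4. Every unit priced at $88.
Revenue = 6 × 88 = $528.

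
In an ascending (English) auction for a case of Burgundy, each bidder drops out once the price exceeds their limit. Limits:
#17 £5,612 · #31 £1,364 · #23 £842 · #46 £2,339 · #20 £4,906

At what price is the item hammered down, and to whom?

Rule: the price rises until one bidder remains; the winner pays the price at which the last rival dropped out.
Limits ranked: 5,612 (#17) > 4,906 (#20) > 2,339 (#46) > 1,364 (#31) > 842 (#23)
Once the price passes £4,906, only #17 is left; the hammer falls at #20's limit of £4,906.

#17 wins at £4,906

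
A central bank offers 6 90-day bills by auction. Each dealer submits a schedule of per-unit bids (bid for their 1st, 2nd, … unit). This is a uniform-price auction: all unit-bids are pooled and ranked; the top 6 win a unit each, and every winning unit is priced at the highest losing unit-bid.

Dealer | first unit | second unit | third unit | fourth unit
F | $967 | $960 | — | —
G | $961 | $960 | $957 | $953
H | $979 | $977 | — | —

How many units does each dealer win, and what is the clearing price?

F 2, G 2, H 2; clearing price $957

All unit-bids, highest first — top 6: 979 (H-1), 977 (H-2), 967 (F-1), 961 (G-1), 960 (F-2), 960 (G-2)
First bid not allocated: $957.
Allocation: F 2, G 2, H 2.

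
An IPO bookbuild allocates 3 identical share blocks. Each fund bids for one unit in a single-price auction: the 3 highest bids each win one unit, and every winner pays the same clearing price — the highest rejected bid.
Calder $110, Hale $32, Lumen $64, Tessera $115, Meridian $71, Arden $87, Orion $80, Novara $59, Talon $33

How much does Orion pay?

Orion pays $0

Ordering the bids: 115 (Tessera), 110 (Calder), 87 (Arden), 80 (Orion), 71 (Meridian), …
The 3 highest are Tessera, Calder, Arden.
Highest unsuccessful bid: $80 → clearing price.
Orion does not win → pays $0.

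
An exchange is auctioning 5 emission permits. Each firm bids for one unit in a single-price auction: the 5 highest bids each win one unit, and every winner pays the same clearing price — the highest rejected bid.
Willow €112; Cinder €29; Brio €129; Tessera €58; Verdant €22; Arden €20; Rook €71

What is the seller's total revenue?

Bids ranked high→low: 129 (Brio), 112 (Willow), 71 (Rook), 58 (Tessera), 29 (Cinder), 22 (Verdant), 20 (Arden)
Winners (5 units): Brio, Willow, Rook, Tessera, Cinder.
Highest unsuccessful bid: €22 → clearing price.
Total revenue = 5 × €22 = €110.

Total revenue: €110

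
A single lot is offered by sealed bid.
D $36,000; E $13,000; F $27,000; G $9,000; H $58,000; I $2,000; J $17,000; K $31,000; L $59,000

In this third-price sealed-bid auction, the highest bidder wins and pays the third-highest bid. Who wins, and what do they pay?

Sorting bids: 59,000 (L) > 58,000 (H) > 36,000 (D) > 31,000 (K) > 27,000 (F) > 17,000 (J) > …
L is highest; pays the third-highest bid, $36,000.

L pays $36,000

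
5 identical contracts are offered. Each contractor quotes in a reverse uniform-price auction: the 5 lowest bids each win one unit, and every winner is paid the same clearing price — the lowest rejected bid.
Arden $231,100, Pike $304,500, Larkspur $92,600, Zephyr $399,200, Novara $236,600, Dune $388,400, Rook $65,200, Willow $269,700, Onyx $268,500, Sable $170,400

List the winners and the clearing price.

Rook, Larkspur, Sable, Arden, Novara; each is paid $268,500

Sorting: 65,200 (Rook), 92,600 (Larkspur), 170,400 (Sable), 231,100 (Arden), 236,600 (Novara), 268,500 (Onyx), 269,700 (Willow), …
The 5 lowest are Rook, Larkspur, Sable, Arden, Novara.
First losing bid is Onyx's $268,500, which sets the uniform price.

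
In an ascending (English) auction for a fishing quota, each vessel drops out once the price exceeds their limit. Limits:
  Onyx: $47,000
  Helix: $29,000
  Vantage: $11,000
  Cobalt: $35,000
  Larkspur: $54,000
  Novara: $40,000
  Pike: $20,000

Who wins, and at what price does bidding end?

Limits in order: 54,000 (Larkspur) > 47,000 (Onyx) > 40,000 (Novara) > 35,000 (Cobalt) > 29,000 (Helix) > 20,000 (Pike) > …
Bidding ends when Onyx exits at $47,000; Larkspur takes it.

Larkspur wins at $47,000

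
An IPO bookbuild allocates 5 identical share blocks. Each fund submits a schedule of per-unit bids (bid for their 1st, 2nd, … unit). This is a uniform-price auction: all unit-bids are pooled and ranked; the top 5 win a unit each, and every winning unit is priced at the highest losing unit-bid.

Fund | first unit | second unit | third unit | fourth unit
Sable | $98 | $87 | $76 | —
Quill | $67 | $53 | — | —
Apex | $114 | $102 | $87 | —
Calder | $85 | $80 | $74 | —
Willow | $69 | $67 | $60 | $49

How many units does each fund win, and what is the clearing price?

Apex 3, Sable 2; clearing price $85

All unit-bids, highest first — top 5: 114 (Apex-1), 102 (Apex-2), 98 (Sable-1), 87 (Sable-2), 87 (Apex-3)
The (k+1)-th unit-bid is $85.
Allocation: Apex 3, Sable 2.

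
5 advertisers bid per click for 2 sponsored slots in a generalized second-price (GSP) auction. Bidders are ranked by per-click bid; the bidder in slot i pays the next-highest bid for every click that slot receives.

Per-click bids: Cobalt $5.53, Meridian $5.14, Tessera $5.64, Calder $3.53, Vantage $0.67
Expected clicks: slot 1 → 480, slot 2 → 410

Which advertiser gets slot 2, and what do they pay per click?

Sorting advertisers: $5.64 (Tessera) > $5.53 (Cobalt) > $5.14 (Meridian) > …
Slot 2 goes to the second-ranked bidder, Cobalt, who pays the next bid down: $5.14/click.

Cobalt; $5.14 per click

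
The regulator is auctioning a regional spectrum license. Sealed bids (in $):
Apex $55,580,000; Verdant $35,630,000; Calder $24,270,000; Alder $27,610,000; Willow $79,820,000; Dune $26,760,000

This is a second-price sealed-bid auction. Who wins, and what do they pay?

Bids in order: 79,820,000 (Willow) > 55,580,000 (Apex) > 35,630,000 (Verdant) > 27,610,000 (Alder) > 26,760,000 (Dune) > 24,270,000 (Calder)
Second-price: Willow pays Apex's bid of $55,580,000.

Willow pays $55,580,000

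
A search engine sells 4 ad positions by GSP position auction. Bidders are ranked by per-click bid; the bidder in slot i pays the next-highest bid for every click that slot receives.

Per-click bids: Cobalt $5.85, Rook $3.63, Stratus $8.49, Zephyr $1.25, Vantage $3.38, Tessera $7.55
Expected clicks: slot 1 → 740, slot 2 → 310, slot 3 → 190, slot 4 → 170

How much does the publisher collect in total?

Total revenue: $8664.80

Per-click bids in order: $8.49 (Stratus) > $7.55 (Tessera) > $5.85 (Cobalt) > $3.63 (Rook) > $3.38 (Vantage) > …
Slot 1: Stratus pays $7.55 × 740 = $5587.00
Slot 2: Tessera pays $5.85 × 310 = $1813.50
Slot 3: Cobalt pays $3.63 × 190 = $689.70
Slot 4: Rook pays $3.38 × 170 = $574.60
Total = $8664.80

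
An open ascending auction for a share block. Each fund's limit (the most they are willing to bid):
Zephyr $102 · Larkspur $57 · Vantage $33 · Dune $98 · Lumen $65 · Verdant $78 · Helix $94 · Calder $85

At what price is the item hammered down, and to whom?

Rule: the price rises until one bidder remains; the winner pays the price at which the last rival dropped out.
Sorting limits: 102 (Zephyr) > 98 (Dune) > 94 (Helix) > 85 (Calder) > 78 (Verdant) > 65 (Lumen) > …
Once the price passes $98, only Zephyr is left; the hammer falls at Dune's limit of $98.

Zephyr wins at $98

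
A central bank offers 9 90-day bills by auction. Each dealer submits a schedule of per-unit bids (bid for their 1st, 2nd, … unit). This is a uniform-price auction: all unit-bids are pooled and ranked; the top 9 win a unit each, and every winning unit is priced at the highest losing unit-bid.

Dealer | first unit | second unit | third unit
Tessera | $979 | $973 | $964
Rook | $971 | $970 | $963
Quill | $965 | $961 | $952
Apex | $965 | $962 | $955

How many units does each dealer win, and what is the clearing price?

Merging the schedules and taking the best 9: 979 (Tessera-1), 973 (Tessera-2), 971 (Rook-1), 970 (Rook-2), 965 (Quill-1), 965 (Apex-1), 964 (Tessera-3), 963 (Rook-3), 962 (Apex-2)
First bid not allocated: $961.
Allocation: Apex 2, Quill 1, Rook 3, Tessera 3.

Apex 2, Quill 1, Rook 3, Tessera 3; clearing price $961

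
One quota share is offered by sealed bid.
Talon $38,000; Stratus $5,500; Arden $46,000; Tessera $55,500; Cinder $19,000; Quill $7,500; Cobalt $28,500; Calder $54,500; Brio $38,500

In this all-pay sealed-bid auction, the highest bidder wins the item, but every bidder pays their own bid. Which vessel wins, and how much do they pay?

Bids ranked: 55,500 (Tessera) > 54,500 (Calder) > 46,000 (Arden) > 38,500 (Brio) > 38,000 (Talon) > 28,500 (Cobalt) > …
Tessera wins with the top bid; all bids are sunk regardless.

Tessera pays $55,500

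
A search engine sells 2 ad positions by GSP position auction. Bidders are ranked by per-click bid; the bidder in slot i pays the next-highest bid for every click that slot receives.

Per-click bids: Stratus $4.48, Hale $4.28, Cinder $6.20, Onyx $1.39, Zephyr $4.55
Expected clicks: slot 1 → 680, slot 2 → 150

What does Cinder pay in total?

Cinder pays $3094.00

Per-click bids in order: $6.20 (Cinder) > $4.55 (Zephyr) > $4.48 (Stratus) > …
Cinder holds slot 1 → pays next bid $4.55 × 680 clicks = $3094.00.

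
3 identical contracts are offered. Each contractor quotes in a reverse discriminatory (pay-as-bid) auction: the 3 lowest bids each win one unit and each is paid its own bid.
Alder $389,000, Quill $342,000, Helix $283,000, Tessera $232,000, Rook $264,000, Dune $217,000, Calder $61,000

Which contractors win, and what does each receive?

Sorting: 61,000 (Calder), 217,000 (Dune), 232,000 (Tessera), 264,000 (Rook), 283,000 (Helix), …
The 3 lowest are Calder, Dune, Tessera.
Each winner is paid its own bid: Calder $61,000, Dune $217,000, Tessera $232,000.

Calder $61,000, Dune $217,000, Tessera $232,000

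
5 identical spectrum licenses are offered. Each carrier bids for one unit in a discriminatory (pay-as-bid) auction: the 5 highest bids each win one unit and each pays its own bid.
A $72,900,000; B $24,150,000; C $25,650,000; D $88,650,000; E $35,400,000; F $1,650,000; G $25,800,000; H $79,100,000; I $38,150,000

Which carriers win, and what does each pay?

D $88,650,000, H $79,100,000, A $72,900,000, I $38,150,000, E $35,400,000

Bids ranked high→low: 88,650,000 (D), 79,100,000 (H), 72,900,000 (A), 38,150,000 (I), 35,400,000 (E), 25,800,000 (G), 25,650,000 (C), …
Winners (5 units): D, H, A, I, E.
Each winner pays its own bid: D $88,650,000, H $79,100,000, A $72,900,000, I $38,150,000, E $35,400,000.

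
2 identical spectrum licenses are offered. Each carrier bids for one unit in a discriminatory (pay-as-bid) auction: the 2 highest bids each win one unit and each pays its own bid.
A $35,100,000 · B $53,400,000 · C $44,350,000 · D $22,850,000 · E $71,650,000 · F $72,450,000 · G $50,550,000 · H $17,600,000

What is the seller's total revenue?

Sorting: 72,450,000 (F), 71,650,000 (E), 53,400,000 (B), 50,550,000 (G), …
Top 2: F, E.
Total revenue = 72,450,000 + 71,650,000 = $144,100,000.

Total revenue: $144,100,000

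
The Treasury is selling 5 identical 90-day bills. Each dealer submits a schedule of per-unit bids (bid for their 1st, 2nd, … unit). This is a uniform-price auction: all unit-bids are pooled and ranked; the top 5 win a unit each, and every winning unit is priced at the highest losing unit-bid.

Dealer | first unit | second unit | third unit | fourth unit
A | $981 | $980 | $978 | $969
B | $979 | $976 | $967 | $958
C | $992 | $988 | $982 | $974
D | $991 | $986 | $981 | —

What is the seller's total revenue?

Total revenue: $4,905

All unit-bids, highest first — top 5: 992 (C-1), 991 (D-1), 988 (C-2), 986 (D-2), 982 (C-3)
First bid not allocated: $981.
Allocation: C 3, D 2. Every unit priced at $981.
Revenue = 5 × 981 = $4,905.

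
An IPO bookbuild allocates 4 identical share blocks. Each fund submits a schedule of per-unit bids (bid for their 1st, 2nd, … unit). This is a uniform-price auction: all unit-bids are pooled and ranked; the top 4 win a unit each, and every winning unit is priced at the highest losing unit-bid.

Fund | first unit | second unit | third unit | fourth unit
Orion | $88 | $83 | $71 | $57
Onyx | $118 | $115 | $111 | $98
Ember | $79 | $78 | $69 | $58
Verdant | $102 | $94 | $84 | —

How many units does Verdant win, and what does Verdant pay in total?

Verdant: 1 unit, pays $98

All unit-bids, highest first — top 4: 118 (Onyx-1), 115 (Onyx-2), 111 (Onyx-3), 102 (Verdant-1)
Highest rejected unit-bid = $98.
Verdant wins 1 unit(s) at $98 each.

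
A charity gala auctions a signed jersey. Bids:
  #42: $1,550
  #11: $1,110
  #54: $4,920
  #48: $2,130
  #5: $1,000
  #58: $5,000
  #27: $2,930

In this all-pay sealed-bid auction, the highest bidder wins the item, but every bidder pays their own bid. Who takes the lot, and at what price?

Bids in order: 5,000 (#58) > 4,920 (#54) > 2,930 (#27) > 2,130 (#48) > 1,550 (#42) > 1,110 (#11) > …
#58 wins with the top bid; all bids are sunk regardless.

#58 pays $5,000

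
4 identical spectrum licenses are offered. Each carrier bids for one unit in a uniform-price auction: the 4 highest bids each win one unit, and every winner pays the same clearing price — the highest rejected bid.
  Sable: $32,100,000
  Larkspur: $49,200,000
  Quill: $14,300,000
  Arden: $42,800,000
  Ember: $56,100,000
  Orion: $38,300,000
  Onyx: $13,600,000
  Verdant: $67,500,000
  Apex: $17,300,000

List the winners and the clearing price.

Verdant, Ember, Larkspur, Arden; each pays $38,300,000

Bids ranked high→low: 67,500,000 (Verdant), 56,100,000 (Ember), 49,200,000 (Larkspur), 42,800,000 (Arden), 38,300,000 (Orion), 32,100,000 (Sable), …
Winners (4 units): Verdant, Ember, Larkspur, Arden.
First losing bid is Orion's $38,300,000, which sets the uniform price.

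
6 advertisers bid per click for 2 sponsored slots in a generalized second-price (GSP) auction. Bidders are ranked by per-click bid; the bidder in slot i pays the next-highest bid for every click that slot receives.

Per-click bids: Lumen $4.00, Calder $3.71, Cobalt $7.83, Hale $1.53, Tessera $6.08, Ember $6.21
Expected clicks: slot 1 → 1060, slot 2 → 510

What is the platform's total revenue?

Total revenue: $9683.40

Sorting advertisers: $7.83 (Cobalt) > $6.21 (Ember) > $6.08 (Tessera) > …
Slot 1: Cobalt pays $6.21 × 1060 = $6582.60
Slot 2: Ember pays $6.08 × 510 = $3100.80
Total = $9683.40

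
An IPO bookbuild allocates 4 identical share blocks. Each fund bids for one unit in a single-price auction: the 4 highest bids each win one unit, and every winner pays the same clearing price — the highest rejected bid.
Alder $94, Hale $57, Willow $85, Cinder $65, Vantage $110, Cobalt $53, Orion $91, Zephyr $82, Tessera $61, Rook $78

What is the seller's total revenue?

Bids ranked high→low: 110 (Vantage), 94 (Alder), 91 (Orion), 85 (Willow), 82 (Zephyr), 78 (Rook), …
Winners (4 units): Vantage, Alder, Orion, Willow.
Clearing price = highest rejected bid = $82.
Total revenue = 4 × $82 = $328.

Total revenue: $328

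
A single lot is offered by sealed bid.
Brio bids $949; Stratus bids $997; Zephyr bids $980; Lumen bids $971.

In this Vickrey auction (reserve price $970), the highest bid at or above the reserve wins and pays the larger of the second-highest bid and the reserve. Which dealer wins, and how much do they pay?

Stratus pays $980

Rule: the highest bid at or above the reserve wins and pays the larger of the second-highest bid and the reserve.
Bids ranked: 997 (Stratus) > 980 (Zephyr) > 971 (Lumen) > 949 (Brio)
Highest eligible bid: Stratus at $997.
Second-highest bid $980 exceeds the reserve $970 → payment $980.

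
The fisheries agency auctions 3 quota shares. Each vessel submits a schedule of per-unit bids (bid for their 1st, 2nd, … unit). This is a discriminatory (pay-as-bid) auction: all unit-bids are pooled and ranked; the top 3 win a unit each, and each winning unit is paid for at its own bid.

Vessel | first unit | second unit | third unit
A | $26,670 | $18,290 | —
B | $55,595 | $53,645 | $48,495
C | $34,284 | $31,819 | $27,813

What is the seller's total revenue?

Pooled unit-bids ranked (top 3): 55,595 (B-1), 53,645 (B-2), 48,495 (B-3)
Next rejected bid: $34,284 (not a price — pay-as-bid).
Each winning unit pays its own bid.
Revenue = 55,595 + 53,645 + 48,495 = $157,735.

Total revenue: $157,735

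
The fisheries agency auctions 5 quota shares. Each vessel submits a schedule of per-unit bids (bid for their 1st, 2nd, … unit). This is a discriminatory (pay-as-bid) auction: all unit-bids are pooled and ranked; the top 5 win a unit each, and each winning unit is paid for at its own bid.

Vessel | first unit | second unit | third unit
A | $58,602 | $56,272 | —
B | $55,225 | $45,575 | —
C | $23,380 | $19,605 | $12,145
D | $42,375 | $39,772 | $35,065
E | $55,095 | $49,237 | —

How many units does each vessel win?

A 2, B 1, E 2

Pooled unit-bids ranked (top 5): 58,602 (A-1), 56,272 (A-2), 55,225 (B-1), 55,095 (E-1), 49,237 (E-2)
Next rejected bid: $45,575 (not a price — pay-as-bid).
Allocation: A 2, B 1, E 2.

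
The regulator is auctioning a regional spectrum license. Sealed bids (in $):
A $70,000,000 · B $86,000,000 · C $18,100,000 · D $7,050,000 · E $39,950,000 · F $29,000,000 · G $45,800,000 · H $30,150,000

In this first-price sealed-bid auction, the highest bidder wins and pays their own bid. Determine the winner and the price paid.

Rule: the highest bidder wins and pays their own bid.
Bids in order: 86,000,000 (B) > 70,000,000 (A) > 45,800,000 (G) > 39,950,000 (E) > 30,150,000 (H) > 29,000,000 (F) > …
B is highest → pays own bid, $86,000,000.

B pays $86,000,000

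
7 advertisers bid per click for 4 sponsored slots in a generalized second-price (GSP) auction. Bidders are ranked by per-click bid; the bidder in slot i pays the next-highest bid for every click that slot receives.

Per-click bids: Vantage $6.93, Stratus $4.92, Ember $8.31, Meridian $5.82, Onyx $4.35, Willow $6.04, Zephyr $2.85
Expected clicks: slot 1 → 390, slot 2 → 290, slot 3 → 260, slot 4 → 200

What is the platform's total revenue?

Per-click bids in order: $8.31 (Ember) > $6.93 (Vantage) > $6.04 (Willow) > $5.82 (Meridian) > $4.92 (Stratus) > …
Slot 1: Ember pays $6.93 × 390 = $2702.70
Slot 2: Vantage pays $6.04 × 290 = $1751.60
Slot 3: Willow pays $5.82 × 260 = $1513.20
Slot 4: Meridian pays $4.92 × 200 = $984.00
Total = $6951.50

Total revenue: $6951.50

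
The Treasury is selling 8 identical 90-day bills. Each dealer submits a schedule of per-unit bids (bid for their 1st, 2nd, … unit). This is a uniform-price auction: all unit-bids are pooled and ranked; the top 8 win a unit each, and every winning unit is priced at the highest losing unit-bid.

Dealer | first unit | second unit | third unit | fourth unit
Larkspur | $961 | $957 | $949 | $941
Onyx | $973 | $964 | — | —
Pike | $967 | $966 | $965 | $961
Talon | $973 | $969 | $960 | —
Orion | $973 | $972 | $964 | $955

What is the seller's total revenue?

Total revenue: $7,712

Merging the schedules and taking the best 8: 973 (Onyx-1), 973 (Talon-1), 973 (Orion-1), 972 (Orion-2), 969 (Talon-2), 967 (Pike-1), 966 (Pike-2), 965 (Pike-3)
The (k+1)-th unit-bid is $964.
Allocation: Onyx 1, Orion 2, Pike 3, Talon 2. Every unit priced at $964.
Revenue = 8 × 964 = $7,712.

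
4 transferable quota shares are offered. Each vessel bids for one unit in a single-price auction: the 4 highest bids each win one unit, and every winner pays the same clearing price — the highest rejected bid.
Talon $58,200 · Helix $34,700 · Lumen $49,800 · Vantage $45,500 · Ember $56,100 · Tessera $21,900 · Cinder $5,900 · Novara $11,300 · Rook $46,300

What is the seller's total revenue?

Bids ranked high→low: 58,200 (Talon), 56,100 (Ember), 49,800 (Lumen), 46,300 (Rook), 45,500 (Vantage), 34,700 (Helix), …
Top 4: Talon, Ember, Lumen, Rook.
Highest unsuccessful bid: $45,500 → clearing price.
Total revenue = 4 × $45,500 = $182,000.

Total revenue: $182,000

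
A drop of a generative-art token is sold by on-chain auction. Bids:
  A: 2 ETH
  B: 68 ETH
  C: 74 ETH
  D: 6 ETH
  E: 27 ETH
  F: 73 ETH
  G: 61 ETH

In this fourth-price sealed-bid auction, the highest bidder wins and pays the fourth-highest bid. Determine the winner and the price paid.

C pays 61 ETH

Rule: the highest bidder wins and pays the fourth-highest bid.
Sorting bids: 74 (C) > 73 (F) > 68 (B) > 61 (G) > 27 (E) > 6 (D) > …
C is highest; pays the fourth-highest bid, 61 ETH.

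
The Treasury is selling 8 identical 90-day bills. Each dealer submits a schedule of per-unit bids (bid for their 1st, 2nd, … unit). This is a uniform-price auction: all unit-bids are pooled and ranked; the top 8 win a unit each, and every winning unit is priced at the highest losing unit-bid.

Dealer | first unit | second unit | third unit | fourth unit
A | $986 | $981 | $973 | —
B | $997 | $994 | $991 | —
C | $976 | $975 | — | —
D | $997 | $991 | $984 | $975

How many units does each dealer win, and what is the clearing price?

A 2, B 3, D 3; clearing price $976

Pooled unit-bids ranked (top 8): 997 (B-1), 997 (D-1), 994 (B-2), 991 (B-3), 991 (D-2), 986 (A-1), 984 (D-3), 981 (A-2)
First bid not allocated: $976.
Allocation: A 2, B 3, D 3.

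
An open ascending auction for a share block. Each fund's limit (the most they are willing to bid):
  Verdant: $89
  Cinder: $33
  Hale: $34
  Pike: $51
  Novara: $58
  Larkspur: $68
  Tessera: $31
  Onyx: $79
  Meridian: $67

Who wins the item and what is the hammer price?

Limits in order: 89 (Verdant) > 79 (Onyx) > 68 (Larkspur) > 67 (Meridian) > 58 (Novara) > 51 (Pike) > …
Once the price passes $79, only Verdant is left; the hammer falls at Onyx's limit of $79.

Verdant wins at $79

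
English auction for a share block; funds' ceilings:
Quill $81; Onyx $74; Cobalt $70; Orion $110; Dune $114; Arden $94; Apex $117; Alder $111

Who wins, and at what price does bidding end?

Sorting limits: 117 (Apex) > 114 (Dune) > 111 (Alder) > 110 (Orion) > 94 (Arden) > 81 (Quill) > …
Once the price passes $114, only Apex is left; the hammer falls at Dune's limit of $114.

Apex wins at $114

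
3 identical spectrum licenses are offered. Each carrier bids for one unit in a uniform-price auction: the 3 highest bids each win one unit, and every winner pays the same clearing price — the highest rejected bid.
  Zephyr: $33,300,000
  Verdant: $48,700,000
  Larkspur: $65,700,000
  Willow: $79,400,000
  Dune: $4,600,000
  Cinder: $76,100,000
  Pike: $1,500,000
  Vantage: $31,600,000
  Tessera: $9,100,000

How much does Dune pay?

Dune pays $0

Ordering the bids: 79,400,000 (Willow), 76,100,000 (Cinder), 65,700,000 (Larkspur), 48,700,000 (Verdant), 33,300,000 (Zephyr), …
The 3 highest are Willow, Cinder, Larkspur.
Clearing price = highest rejected bid = $48,700,000.
Dune does not win → pays $0.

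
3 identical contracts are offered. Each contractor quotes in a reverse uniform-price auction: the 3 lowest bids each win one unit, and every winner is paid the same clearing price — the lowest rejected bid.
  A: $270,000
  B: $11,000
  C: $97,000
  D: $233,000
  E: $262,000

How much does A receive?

Bids ranked low→high: 11,000 (B), 97,000 (C), 233,000 (D), 262,000 (E), 270,000 (A)
The 3 lowest are B, C, D.
Lowest unsuccessful bid: $262,000 → clearing price.
A does not win → is paid $0.

A is paid $0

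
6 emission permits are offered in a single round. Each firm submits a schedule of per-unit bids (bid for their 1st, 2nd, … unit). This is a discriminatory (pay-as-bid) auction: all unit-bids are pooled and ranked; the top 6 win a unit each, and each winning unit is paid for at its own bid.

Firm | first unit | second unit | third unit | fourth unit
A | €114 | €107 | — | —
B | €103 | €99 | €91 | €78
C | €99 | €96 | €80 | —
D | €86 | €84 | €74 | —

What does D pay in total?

All unit-bids, highest first — top 6: 114 (A-1), 107 (A-2), 103 (B-1), 99 (B-2), 99 (C-1), 96 (C-2)
Next rejected bid: €91 (not a price — pay-as-bid).
D wins no units.

D pays €0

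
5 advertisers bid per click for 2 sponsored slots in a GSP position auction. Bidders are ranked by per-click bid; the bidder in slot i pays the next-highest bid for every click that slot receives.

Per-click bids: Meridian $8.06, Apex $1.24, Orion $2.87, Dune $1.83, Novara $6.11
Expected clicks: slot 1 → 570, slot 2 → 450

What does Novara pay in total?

Ranked by bid: $8.06 (Meridian) > $6.11 (Novara) > $2.87 (Orion) > …
Novara holds slot 2 → pays next bid $2.87 × 450 clicks = $1291.50.

Novara pays $1291.50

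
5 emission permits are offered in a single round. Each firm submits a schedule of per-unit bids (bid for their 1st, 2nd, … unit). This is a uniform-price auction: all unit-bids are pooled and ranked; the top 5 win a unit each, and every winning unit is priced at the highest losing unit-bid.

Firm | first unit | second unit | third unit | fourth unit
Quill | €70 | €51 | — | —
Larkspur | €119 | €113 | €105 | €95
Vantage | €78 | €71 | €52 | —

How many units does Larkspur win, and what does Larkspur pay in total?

Larkspur: 4 units, pays €284

Merging the schedules and taking the best 5: 119 (Larkspur-1), 113 (Larkspur-2), 105 (Larkspur-3), 95 (Larkspur-4), 78 (Vantage-1)
Highest rejected unit-bid = €71.
Larkspur wins 4 unit(s) at €71 each.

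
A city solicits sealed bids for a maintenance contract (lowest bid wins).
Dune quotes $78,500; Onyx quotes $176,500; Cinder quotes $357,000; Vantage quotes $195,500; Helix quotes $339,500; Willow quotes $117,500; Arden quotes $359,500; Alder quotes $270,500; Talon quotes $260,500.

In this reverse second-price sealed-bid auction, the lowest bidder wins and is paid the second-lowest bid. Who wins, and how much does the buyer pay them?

Dune is paid $117,500

Reverse second-price sealed-bid auction: the lowest bidder wins and is paid the second-lowest bid.
Bids in order: 78,500 (Dune) < 117,500 (Willow) < 176,500 (Onyx) < 195,500 (Vantage) < 260,500 (Talon) < 270,500 (Alder) < …
Dune is lowest; is paid the second-lowest bid, $117,500.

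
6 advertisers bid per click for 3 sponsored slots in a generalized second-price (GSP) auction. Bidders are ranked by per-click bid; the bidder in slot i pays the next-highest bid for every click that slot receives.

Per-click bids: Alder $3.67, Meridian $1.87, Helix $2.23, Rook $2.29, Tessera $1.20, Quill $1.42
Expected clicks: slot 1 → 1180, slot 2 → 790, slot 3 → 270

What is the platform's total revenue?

Total revenue: $4968.80

Sorting advertisers: $3.67 (Alder) > $2.29 (Rook) > $2.23 (Helix) > $1.87 (Meridian) > …
Slot 1: Alder pays $2.29 × 1180 = $2702.20
Slot 2: Rook pays $2.23 × 790 = $1761.70
Slot 3: Helix pays $1.87 × 270 = $504.90
Total = $4968.80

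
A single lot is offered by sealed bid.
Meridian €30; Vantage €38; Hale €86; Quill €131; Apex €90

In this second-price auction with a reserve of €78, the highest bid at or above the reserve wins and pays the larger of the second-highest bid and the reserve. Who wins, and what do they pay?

Bids ranked: 131 (Quill) > 90 (Apex) > 86 (Hale) > 38 (Vantage) > 30 (Meridian)
Highest eligible bid: Quill at €131.
max(second-highest €90, reserve €78) = €90; the reserve does not bind.

Quill pays €90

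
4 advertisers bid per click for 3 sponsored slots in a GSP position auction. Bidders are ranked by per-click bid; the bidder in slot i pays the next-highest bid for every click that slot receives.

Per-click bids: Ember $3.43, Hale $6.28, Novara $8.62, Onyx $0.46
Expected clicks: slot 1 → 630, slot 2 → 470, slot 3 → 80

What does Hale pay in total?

Sorting advertisers: $8.62 (Novara) > $6.28 (Hale) > $3.43 (Ember) > $0.46 (Onyx)
Hale holds slot 2 → pays next bid $3.43 × 470 clicks = $1612.10.

Hale pays $1612.10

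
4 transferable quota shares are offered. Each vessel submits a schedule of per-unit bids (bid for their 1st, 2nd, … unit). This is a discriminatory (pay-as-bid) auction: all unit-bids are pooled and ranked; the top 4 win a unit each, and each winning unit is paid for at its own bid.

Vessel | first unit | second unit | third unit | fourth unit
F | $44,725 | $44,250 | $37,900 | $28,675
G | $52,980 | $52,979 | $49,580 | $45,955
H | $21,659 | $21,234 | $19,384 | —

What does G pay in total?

G pays $201,494

Pooled unit-bids ranked (top 4): 52,980 (G-1), 52,979 (G-2), 49,580 (G-3), 45,955 (G-4)
Next rejected bid: $44,725 (not a price — pay-as-bid).
G's winning unit-bids: 52,980 + 52,979 + 49,580 + 45,955 = $201,494.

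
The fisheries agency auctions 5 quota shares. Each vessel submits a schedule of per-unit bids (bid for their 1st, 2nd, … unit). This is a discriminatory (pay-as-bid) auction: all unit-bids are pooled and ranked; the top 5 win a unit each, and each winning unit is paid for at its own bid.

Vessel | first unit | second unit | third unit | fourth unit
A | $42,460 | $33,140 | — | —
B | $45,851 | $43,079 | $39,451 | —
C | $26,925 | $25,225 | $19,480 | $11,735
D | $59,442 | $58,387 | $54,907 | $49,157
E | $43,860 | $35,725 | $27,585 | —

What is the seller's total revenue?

Merging the schedules and taking the best 5: 59,442 (D-1), 58,387 (D-2), 54,907 (D-3), 49,157 (D-4), 45,851 (B-1)
Next rejected bid: $43,860 (not a price — pay-as-bid).
Each winning unit pays its own bid.
Revenue = 59,442 + 58,387 + 54,907 + 49,157 + 45,851 = $267,744.

Total revenue: $267,744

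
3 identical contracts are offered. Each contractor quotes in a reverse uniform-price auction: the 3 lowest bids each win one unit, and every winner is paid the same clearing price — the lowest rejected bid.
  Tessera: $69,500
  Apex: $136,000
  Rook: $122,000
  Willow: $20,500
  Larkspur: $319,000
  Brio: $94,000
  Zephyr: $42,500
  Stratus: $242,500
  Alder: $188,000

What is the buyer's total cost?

Total cost: $282,000

Sorting: 20,500 (Willow), 42,500 (Zephyr), 69,500 (Tessera), 94,000 (Brio), 122,000 (Rook), …
Winners (3 units): Willow, Zephyr, Tessera.
Clearing price = lowest rejected bid = $94,000.
Total cost = 3 × $94,000 = $282,000.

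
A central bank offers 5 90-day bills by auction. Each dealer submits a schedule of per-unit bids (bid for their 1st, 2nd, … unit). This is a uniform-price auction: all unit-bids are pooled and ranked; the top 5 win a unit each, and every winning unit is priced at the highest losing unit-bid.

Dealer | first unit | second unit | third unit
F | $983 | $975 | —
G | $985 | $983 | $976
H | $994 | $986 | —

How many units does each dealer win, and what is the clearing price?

Merging the schedules and taking the best 5: 994 (H-1), 986 (H-2), 985 (G-1), 983 (F-1), 983 (G-2)
Highest rejected unit-bid = $976.
Allocation: F 1, G 2, H 2.

F 1, G 2, H 2; clearing price $976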